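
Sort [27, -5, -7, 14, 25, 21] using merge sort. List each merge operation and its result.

Divide and conquer:
  Merge [-5] + [-7] -> [-7, -5]
  Merge [27] + [-7, -5] -> [-7, -5, 27]
  Merge [25] + [21] -> [21, 25]
  Merge [14] + [21, 25] -> [14, 21, 25]
  Merge [-7, -5, 27] + [14, 21, 25] -> [-7, -5, 14, 21, 25, 27]


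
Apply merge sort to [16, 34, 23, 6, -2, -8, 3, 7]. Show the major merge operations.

Divide and conquer:
  Merge [16] + [34] -> [16, 34]
  Merge [23] + [6] -> [6, 23]
  Merge [16, 34] + [6, 23] -> [6, 16, 23, 34]
  Merge [-2] + [-8] -> [-8, -2]
  Merge [3] + [7] -> [3, 7]
  Merge [-8, -2] + [3, 7] -> [-8, -2, 3, 7]
  Merge [6, 16, 23, 34] + [-8, -2, 3, 7] -> [-8, -2, 3, 6, 7, 16, 23, 34]


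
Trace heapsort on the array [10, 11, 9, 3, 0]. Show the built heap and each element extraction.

Build heap: [11, 10, 9, 3, 0]
Extract 11: [10, 3, 9, 0, 11]
Extract 10: [9, 3, 0, 10, 11]
Extract 9: [3, 0, 9, 10, 11]
Extract 3: [0, 3, 9, 10, 11]


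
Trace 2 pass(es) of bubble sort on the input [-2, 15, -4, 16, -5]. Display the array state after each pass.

After pass 1: [-2, -4, 15, -5, 16] (2 swaps)
After pass 2: [-4, -2, -5, 15, 16] (2 swaps)
Total swaps: 4


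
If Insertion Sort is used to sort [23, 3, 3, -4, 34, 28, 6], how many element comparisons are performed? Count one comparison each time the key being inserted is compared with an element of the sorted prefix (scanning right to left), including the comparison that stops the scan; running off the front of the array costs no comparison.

Insert 3: 23 > 3 (shift), reached front = 1 comparison(s) -> [3, 23, 3, -4, 34, 28, 6]
Insert 3: 23 > 3 (shift), 3 <= 3 (stop) = 2 comparison(s) -> [3, 3, 23, -4, 34, 28, 6]
Insert -4: 23 > -4 (shift), 3 > -4 (shift), 3 > -4 (shift), reached front = 3 comparison(s) -> [-4, 3, 3, 23, 34, 28, 6]
Insert 34: 23 <= 34 (stop) = 1 comparison(s) -> [-4, 3, 3, 23, 34, 28, 6]
Insert 28: 34 > 28 (shift), 23 <= 28 (stop) = 2 comparison(s) -> [-4, 3, 3, 23, 28, 34, 6]
Insert 6: 34 > 6 (shift), 28 > 6 (shift), 23 > 6 (shift), 3 <= 6 (stop) = 4 comparison(s) -> [-4, 3, 3, 6, 23, 28, 34]
Total comparisons: 1 + 2 + 3 + 1 + 2 + 4 = 13


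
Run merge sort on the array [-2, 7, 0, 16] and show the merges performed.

Divide and conquer:
  Merge [-2] + [7] -> [-2, 7]
  Merge [0] + [16] -> [0, 16]
  Merge [-2, 7] + [0, 16] -> [-2, 0, 7, 16]


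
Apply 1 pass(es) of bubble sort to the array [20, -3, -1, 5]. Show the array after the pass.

After pass 1: [-3, -1, 5, 20] (3 swaps)
Total swaps: 3


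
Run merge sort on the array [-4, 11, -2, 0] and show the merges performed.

Divide and conquer:
  Merge [-4] + [11] -> [-4, 11]
  Merge [-2] + [0] -> [-2, 0]
  Merge [-4, 11] + [-2, 0] -> [-4, -2, 0, 11]


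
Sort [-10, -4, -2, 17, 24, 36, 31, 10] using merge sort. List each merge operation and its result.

Divide and conquer:
  Merge [-10] + [-4] -> [-10, -4]
  Merge [-2] + [17] -> [-2, 17]
  Merge [-10, -4] + [-2, 17] -> [-10, -4, -2, 17]
  Merge [24] + [36] -> [24, 36]
  Merge [31] + [10] -> [10, 31]
  Merge [24, 36] + [10, 31] -> [10, 24, 31, 36]
  Merge [-10, -4, -2, 17] + [10, 24, 31, 36] -> [-10, -4, -2, 10, 17, 24, 31, 36]


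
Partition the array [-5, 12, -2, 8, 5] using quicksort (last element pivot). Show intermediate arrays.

Partition 1: pivot=5 at index 2 -> [-5, -2, 5, 8, 12]
Partition 2: pivot=-2 at index 1 -> [-5, -2, 5, 8, 12]
Partition 3: pivot=12 at index 4 -> [-5, -2, 5, 8, 12]


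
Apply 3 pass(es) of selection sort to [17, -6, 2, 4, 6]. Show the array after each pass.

Pass 1: Select minimum -6 at index 1, swap -> [-6, 17, 2, 4, 6]
Pass 2: Select minimum 2 at index 2, swap -> [-6, 2, 17, 4, 6]
Pass 3: Select minimum 4 at index 3, swap -> [-6, 2, 4, 17, 6]


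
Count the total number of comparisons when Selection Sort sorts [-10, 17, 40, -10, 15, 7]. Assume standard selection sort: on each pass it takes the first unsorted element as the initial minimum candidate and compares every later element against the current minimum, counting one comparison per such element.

Pass 1: scan indices 1..5 for the minimum = 5 comparison(s); min is -10, place at index 0 -> [-10, 17, 40, -10, 15, 7]
Pass 2: scan indices 2..5 for the minimum = 4 comparison(s); min is -10, place at index 1 -> [-10, -10, 40, 17, 15, 7]
Pass 3: scan indices 3..5 for the minimum = 3 comparison(s); min is 7, place at index 2 -> [-10, -10, 7, 17, 15, 40]
Pass 4: scan indices 4..5 for the minimum = 2 comparison(s); min is 15, place at index 3 -> [-10, -10, 7, 15, 17, 40]
Pass 5: scan indices 5..5 for the minimum = 1 comparison(s); min is 17, place at index 4 -> [-10, -10, 7, 15, 17, 40]
Selection sort always scans the whole unsorted suffix, so the count is (n-1) + (n-2) + ... + 1 = n(n-1)/2 = 6*5/2 = 15 regardless of the input order.
Total comparisons: 5 + 4 + 3 + 2 + 1 = 15


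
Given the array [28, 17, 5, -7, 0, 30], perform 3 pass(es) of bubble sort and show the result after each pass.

After pass 1: [17, 5, -7, 0, 28, 30] (4 swaps)
After pass 2: [5, -7, 0, 17, 28, 30] (3 swaps)
After pass 3: [-7, 0, 5, 17, 28, 30] (2 swaps)
Total swaps: 9


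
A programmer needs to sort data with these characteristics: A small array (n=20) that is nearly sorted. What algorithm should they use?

Best choice: Insertion sort
Reason: Insertion sort is O(n) for nearly sorted arrays and has low overhead


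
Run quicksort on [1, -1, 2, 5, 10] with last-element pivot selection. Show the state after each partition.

Partition 1: pivot=10 at index 4 -> [1, -1, 2, 5, 10]
Partition 2: pivot=5 at index 3 -> [1, -1, 2, 5, 10]
Partition 3: pivot=2 at index 2 -> [1, -1, 2, 5, 10]
Partition 4: pivot=-1 at index 0 -> [-1, 1, 2, 5, 10]


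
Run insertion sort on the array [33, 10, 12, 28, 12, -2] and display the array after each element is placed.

First element 33 is already 'sorted'
Insert 10: shifted 1 elements -> [10, 33, 12, 28, 12, -2]
Insert 12: shifted 1 elements -> [10, 12, 33, 28, 12, -2]
Insert 28: shifted 1 elements -> [10, 12, 28, 33, 12, -2]
Insert 12: shifted 2 elements -> [10, 12, 12, 28, 33, -2]
Insert -2: shifted 5 elements -> [-2, 10, 12, 12, 28, 33]


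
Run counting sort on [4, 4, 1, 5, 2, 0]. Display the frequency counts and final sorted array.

Count array: [1, 1, 1, 0, 2, 1]
(count[i] = number of elements equal to i)
Cumulative count: [1, 2, 3, 3, 5, 6]
Sorted: [0, 1, 2, 4, 4, 5]


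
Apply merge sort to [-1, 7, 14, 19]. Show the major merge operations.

Divide and conquer:
  Merge [-1] + [7] -> [-1, 7]
  Merge [14] + [19] -> [14, 19]
  Merge [-1, 7] + [14, 19] -> [-1, 7, 14, 19]


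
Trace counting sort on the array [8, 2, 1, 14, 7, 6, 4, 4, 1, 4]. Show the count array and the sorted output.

Count array: [0, 2, 1, 0, 3, 0, 1, 1, 1, 0, 0, 0, 0, 0, 1]
(count[i] = number of elements equal to i)
Cumulative count: [0, 2, 3, 3, 6, 6, 7, 8, 9, 9, 9, 9, 9, 9, 10]
Sorted: [1, 1, 2, 4, 4, 4, 6, 7, 8, 14]


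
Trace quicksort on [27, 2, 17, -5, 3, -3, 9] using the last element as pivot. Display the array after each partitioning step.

Partition 1: pivot=9 at index 4 -> [2, -5, 3, -3, 9, 27, 17]
Partition 2: pivot=-3 at index 1 -> [-5, -3, 3, 2, 9, 27, 17]
Partition 3: pivot=2 at index 2 -> [-5, -3, 2, 3, 9, 27, 17]
Partition 4: pivot=17 at index 5 -> [-5, -3, 2, 3, 9, 17, 27]


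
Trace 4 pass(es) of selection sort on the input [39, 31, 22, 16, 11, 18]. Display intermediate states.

Pass 1: Select minimum 11 at index 4, swap -> [11, 31, 22, 16, 39, 18]
Pass 2: Select minimum 16 at index 3, swap -> [11, 16, 22, 31, 39, 18]
Pass 3: Select minimum 18 at index 5, swap -> [11, 16, 18, 31, 39, 22]
Pass 4: Select minimum 22 at index 5, swap -> [11, 16, 18, 22, 39, 31]


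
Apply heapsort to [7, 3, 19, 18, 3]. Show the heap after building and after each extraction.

Build heap: [19, 18, 7, 3, 3]
Extract 19: [18, 3, 7, 3, 19]
Extract 18: [7, 3, 3, 18, 19]
Extract 7: [3, 3, 7, 18, 19]
Extract 3: [3, 3, 7, 18, 19]


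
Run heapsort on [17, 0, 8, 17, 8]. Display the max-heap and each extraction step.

Build heap: [17, 17, 8, 0, 8]
Extract 17: [17, 8, 8, 0, 17]
Extract 17: [8, 0, 8, 17, 17]
Extract 8: [8, 0, 8, 17, 17]
Extract 8: [0, 8, 8, 17, 17]


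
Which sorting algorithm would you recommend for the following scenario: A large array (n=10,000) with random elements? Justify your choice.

Best choice: Quicksort or Mergesort
Reason: Both have O(n log n) average case; quicksort has lower constant factors


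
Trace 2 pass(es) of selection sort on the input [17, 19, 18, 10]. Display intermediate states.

Pass 1: Select minimum 10 at index 3, swap -> [10, 19, 18, 17]
Pass 2: Select minimum 17 at index 3, swap -> [10, 17, 18, 19]


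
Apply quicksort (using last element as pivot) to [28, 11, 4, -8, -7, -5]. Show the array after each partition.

Partition 1: pivot=-5 at index 2 -> [-8, -7, -5, 28, 11, 4]
Partition 2: pivot=-7 at index 1 -> [-8, -7, -5, 28, 11, 4]
Partition 3: pivot=4 at index 3 -> [-8, -7, -5, 4, 11, 28]
Partition 4: pivot=28 at index 5 -> [-8, -7, -5, 4, 11, 28]


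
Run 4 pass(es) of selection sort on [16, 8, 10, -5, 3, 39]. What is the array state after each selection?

Pass 1: Select minimum -5 at index 3, swap -> [-5, 8, 10, 16, 3, 39]
Pass 2: Select minimum 3 at index 4, swap -> [-5, 3, 10, 16, 8, 39]
Pass 3: Select minimum 8 at index 4, swap -> [-5, 3, 8, 16, 10, 39]
Pass 4: Select minimum 10 at index 4, swap -> [-5, 3, 8, 10, 16, 39]


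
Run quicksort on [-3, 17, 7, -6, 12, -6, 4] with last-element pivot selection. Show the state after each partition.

Partition 1: pivot=4 at index 3 -> [-3, -6, -6, 4, 12, 7, 17]
Partition 2: pivot=-6 at index 1 -> [-6, -6, -3, 4, 12, 7, 17]
Partition 3: pivot=17 at index 6 -> [-6, -6, -3, 4, 12, 7, 17]
Partition 4: pivot=7 at index 4 -> [-6, -6, -3, 4, 7, 12, 17]


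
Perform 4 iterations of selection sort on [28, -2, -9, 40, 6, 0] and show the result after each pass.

Pass 1: Select minimum -9 at index 2, swap -> [-9, -2, 28, 40, 6, 0]
Pass 2: Select minimum -2 at index 1, swap -> [-9, -2, 28, 40, 6, 0]
Pass 3: Select minimum 0 at index 5, swap -> [-9, -2, 0, 40, 6, 28]
Pass 4: Select minimum 6 at index 4, swap -> [-9, -2, 0, 6, 40, 28]


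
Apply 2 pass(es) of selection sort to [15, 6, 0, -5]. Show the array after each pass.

Pass 1: Select minimum -5 at index 3, swap -> [-5, 6, 0, 15]
Pass 2: Select minimum 0 at index 2, swap -> [-5, 0, 6, 15]


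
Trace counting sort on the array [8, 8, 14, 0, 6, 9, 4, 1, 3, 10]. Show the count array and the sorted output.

Count array: [1, 1, 0, 1, 1, 0, 1, 0, 2, 1, 1, 0, 0, 0, 1]
(count[i] = number of elements equal to i)
Cumulative count: [1, 2, 2, 3, 4, 4, 5, 5, 7, 8, 9, 9, 9, 9, 10]
Sorted: [0, 1, 3, 4, 6, 8, 8, 9, 10, 14]


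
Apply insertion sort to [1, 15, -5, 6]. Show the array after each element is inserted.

First element 1 is already 'sorted'
Insert 15: shifted 0 elements -> [1, 15, -5, 6]
Insert -5: shifted 2 elements -> [-5, 1, 15, 6]
Insert 6: shifted 1 elements -> [-5, 1, 6, 15]


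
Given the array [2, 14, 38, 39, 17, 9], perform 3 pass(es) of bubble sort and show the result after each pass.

After pass 1: [2, 14, 38, 17, 9, 39] (2 swaps)
After pass 2: [2, 14, 17, 9, 38, 39] (2 swaps)
After pass 3: [2, 14, 9, 17, 38, 39] (1 swaps)
Total swaps: 5


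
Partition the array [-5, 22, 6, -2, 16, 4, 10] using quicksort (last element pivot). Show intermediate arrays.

Partition 1: pivot=10 at index 4 -> [-5, 6, -2, 4, 10, 22, 16]
Partition 2: pivot=4 at index 2 -> [-5, -2, 4, 6, 10, 22, 16]
Partition 3: pivot=-2 at index 1 -> [-5, -2, 4, 6, 10, 22, 16]
Partition 4: pivot=16 at index 5 -> [-5, -2, 4, 6, 10, 16, 22]


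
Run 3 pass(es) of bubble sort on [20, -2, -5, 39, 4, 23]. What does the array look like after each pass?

After pass 1: [-2, -5, 20, 4, 23, 39] (4 swaps)
After pass 2: [-5, -2, 4, 20, 23, 39] (2 swaps)
After pass 3: [-5, -2, 4, 20, 23, 39] (0 swaps)
Total swaps: 6


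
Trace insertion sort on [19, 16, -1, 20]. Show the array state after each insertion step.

First element 19 is already 'sorted'
Insert 16: shifted 1 elements -> [16, 19, -1, 20]
Insert -1: shifted 2 elements -> [-1, 16, 19, 20]
Insert 20: shifted 0 elements -> [-1, 16, 19, 20]


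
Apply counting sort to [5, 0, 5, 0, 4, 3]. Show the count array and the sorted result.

Count array: [2, 0, 0, 1, 1, 2]
(count[i] = number of elements equal to i)
Cumulative count: [2, 2, 2, 3, 4, 6]
Sorted: [0, 0, 3, 4, 5, 5]


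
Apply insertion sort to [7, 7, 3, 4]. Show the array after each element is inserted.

First element 7 is already 'sorted'
Insert 7: shifted 0 elements -> [7, 7, 3, 4]
Insert 3: shifted 2 elements -> [3, 7, 7, 4]
Insert 4: shifted 2 elements -> [3, 4, 7, 7]


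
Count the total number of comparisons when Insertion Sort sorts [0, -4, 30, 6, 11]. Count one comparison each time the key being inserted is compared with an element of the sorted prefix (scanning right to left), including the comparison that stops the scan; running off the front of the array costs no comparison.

Insert -4: 0 > -4 (shift), reached front = 1 comparison(s) -> [-4, 0, 30, 6, 11]
Insert 30: 0 <= 30 (stop) = 1 comparison(s) -> [-4, 0, 30, 6, 11]
Insert 6: 30 > 6 (shift), 0 <= 6 (stop) = 2 comparison(s) -> [-4, 0, 6, 30, 11]
Insert 11: 30 > 11 (shift), 6 <= 11 (stop) = 2 comparison(s) -> [-4, 0, 6, 11, 30]
Total comparisons: 1 + 1 + 2 + 2 = 6


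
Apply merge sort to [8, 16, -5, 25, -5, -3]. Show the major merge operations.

Divide and conquer:
  Merge [16] + [-5] -> [-5, 16]
  Merge [8] + [-5, 16] -> [-5, 8, 16]
  Merge [-5] + [-3] -> [-5, -3]
  Merge [25] + [-5, -3] -> [-5, -3, 25]
  Merge [-5, 8, 16] + [-5, -3, 25] -> [-5, -5, -3, 8, 16, 25]


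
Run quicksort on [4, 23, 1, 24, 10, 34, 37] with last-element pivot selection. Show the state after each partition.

Partition 1: pivot=37 at index 6 -> [4, 23, 1, 24, 10, 34, 37]
Partition 2: pivot=34 at index 5 -> [4, 23, 1, 24, 10, 34, 37]
Partition 3: pivot=10 at index 2 -> [4, 1, 10, 24, 23, 34, 37]
Partition 4: pivot=1 at index 0 -> [1, 4, 10, 24, 23, 34, 37]
Partition 5: pivot=23 at index 3 -> [1, 4, 10, 23, 24, 34, 37]


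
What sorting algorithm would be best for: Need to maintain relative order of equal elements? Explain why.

Best choice: Merge sort or Insertion sort
Reason: Both are stable; quicksort and heapsort are not stable


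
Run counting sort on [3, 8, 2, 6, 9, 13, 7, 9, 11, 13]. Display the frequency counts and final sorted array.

Count array: [0, 0, 1, 1, 0, 0, 1, 1, 1, 2, 0, 1, 0, 2]
(count[i] = number of elements equal to i)
Cumulative count: [0, 0, 1, 2, 2, 2, 3, 4, 5, 7, 7, 8, 8, 10]
Sorted: [2, 3, 6, 7, 8, 9, 9, 11, 13, 13]


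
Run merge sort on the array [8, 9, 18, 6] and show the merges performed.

Divide and conquer:
  Merge [8] + [9] -> [8, 9]
  Merge [18] + [6] -> [6, 18]
  Merge [8, 9] + [6, 18] -> [6, 8, 9, 18]


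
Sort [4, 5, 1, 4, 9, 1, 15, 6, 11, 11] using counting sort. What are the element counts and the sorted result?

Count array: [0, 2, 0, 0, 2, 1, 1, 0, 0, 1, 0, 2, 0, 0, 0, 1]
(count[i] = number of elements equal to i)
Cumulative count: [0, 2, 2, 2, 4, 5, 6, 6, 6, 7, 7, 9, 9, 9, 9, 10]
Sorted: [1, 1, 4, 4, 5, 6, 9, 11, 11, 15]


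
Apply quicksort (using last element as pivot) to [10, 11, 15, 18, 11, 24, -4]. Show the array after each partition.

Partition 1: pivot=-4 at index 0 -> [-4, 11, 15, 18, 11, 24, 10]
Partition 2: pivot=10 at index 1 -> [-4, 10, 15, 18, 11, 24, 11]
Partition 3: pivot=11 at index 3 -> [-4, 10, 11, 11, 15, 24, 18]
Partition 4: pivot=18 at index 5 -> [-4, 10, 11, 11, 15, 18, 24]


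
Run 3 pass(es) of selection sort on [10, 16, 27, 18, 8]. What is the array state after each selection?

Pass 1: Select minimum 8 at index 4, swap -> [8, 16, 27, 18, 10]
Pass 2: Select minimum 10 at index 4, swap -> [8, 10, 27, 18, 16]
Pass 3: Select minimum 16 at index 4, swap -> [8, 10, 16, 18, 27]


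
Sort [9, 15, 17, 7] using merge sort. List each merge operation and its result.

Divide and conquer:
  Merge [9] + [15] -> [9, 15]
  Merge [17] + [7] -> [7, 17]
  Merge [9, 15] + [7, 17] -> [7, 9, 15, 17]


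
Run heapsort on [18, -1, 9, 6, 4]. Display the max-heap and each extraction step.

Build heap: [18, 6, 9, -1, 4]
Extract 18: [9, 6, 4, -1, 18]
Extract 9: [6, -1, 4, 9, 18]
Extract 6: [4, -1, 6, 9, 18]
Extract 4: [-1, 4, 6, 9, 18]


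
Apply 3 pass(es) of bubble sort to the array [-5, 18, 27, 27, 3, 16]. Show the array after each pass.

After pass 1: [-5, 18, 27, 3, 16, 27] (2 swaps)
After pass 2: [-5, 18, 3, 16, 27, 27] (2 swaps)
After pass 3: [-5, 3, 16, 18, 27, 27] (2 swaps)
Total swaps: 6


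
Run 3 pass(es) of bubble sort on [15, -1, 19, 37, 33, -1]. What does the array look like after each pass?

After pass 1: [-1, 15, 19, 33, -1, 37] (3 swaps)
After pass 2: [-1, 15, 19, -1, 33, 37] (1 swaps)
After pass 3: [-1, 15, -1, 19, 33, 37] (1 swaps)
Total swaps: 5


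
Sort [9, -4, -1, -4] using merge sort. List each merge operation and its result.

Divide and conquer:
  Merge [9] + [-4] -> [-4, 9]
  Merge [-1] + [-4] -> [-4, -1]
  Merge [-4, 9] + [-4, -1] -> [-4, -4, -1, 9]


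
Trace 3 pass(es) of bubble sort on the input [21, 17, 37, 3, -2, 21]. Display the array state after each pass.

After pass 1: [17, 21, 3, -2, 21, 37] (4 swaps)
After pass 2: [17, 3, -2, 21, 21, 37] (2 swaps)
After pass 3: [3, -2, 17, 21, 21, 37] (2 swaps)
Total swaps: 8


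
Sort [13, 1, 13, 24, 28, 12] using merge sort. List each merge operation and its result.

Divide and conquer:
  Merge [1] + [13] -> [1, 13]
  Merge [13] + [1, 13] -> [1, 13, 13]
  Merge [28] + [12] -> [12, 28]
  Merge [24] + [12, 28] -> [12, 24, 28]
  Merge [1, 13, 13] + [12, 24, 28] -> [1, 12, 13, 13, 24, 28]


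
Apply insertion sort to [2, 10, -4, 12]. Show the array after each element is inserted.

First element 2 is already 'sorted'
Insert 10: shifted 0 elements -> [2, 10, -4, 12]
Insert -4: shifted 2 elements -> [-4, 2, 10, 12]
Insert 12: shifted 0 elements -> [-4, 2, 10, 12]


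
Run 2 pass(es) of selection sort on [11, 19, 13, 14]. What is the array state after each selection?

Pass 1: Select minimum 11 at index 0, swap -> [11, 19, 13, 14]
Pass 2: Select minimum 13 at index 2, swap -> [11, 13, 19, 14]


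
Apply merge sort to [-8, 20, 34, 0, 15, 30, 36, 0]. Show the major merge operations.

Divide and conquer:
  Merge [-8] + [20] -> [-8, 20]
  Merge [34] + [0] -> [0, 34]
  Merge [-8, 20] + [0, 34] -> [-8, 0, 20, 34]
  Merge [15] + [30] -> [15, 30]
  Merge [36] + [0] -> [0, 36]
  Merge [15, 30] + [0, 36] -> [0, 15, 30, 36]
  Merge [-8, 0, 20, 34] + [0, 15, 30, 36] -> [-8, 0, 0, 15, 20, 30, 34, 36]


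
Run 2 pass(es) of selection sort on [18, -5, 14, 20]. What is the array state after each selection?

Pass 1: Select minimum -5 at index 1, swap -> [-5, 18, 14, 20]
Pass 2: Select minimum 14 at index 2, swap -> [-5, 14, 18, 20]


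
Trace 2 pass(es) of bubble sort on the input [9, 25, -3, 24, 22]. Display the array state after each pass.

After pass 1: [9, -3, 24, 22, 25] (3 swaps)
After pass 2: [-3, 9, 22, 24, 25] (2 swaps)
Total swaps: 5


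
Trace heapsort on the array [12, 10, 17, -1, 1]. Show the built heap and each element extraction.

Build heap: [17, 10, 12, -1, 1]
Extract 17: [12, 10, 1, -1, 17]
Extract 12: [10, -1, 1, 12, 17]
Extract 10: [1, -1, 10, 12, 17]
Extract 1: [-1, 1, 10, 12, 17]


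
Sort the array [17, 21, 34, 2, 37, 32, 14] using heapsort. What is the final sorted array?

Build heap: [37, 21, 34, 2, 17, 32, 14]
Extract 37: [34, 21, 32, 2, 17, 14, 37]
Extract 34: [32, 21, 14, 2, 17, 34, 37]
Extract 32: [21, 17, 14, 2, 32, 34, 37]
Extract 21: [17, 2, 14, 21, 32, 34, 37]
Extract 17: [14, 2, 17, 21, 32, 34, 37]
Extract 14: [2, 14, 17, 21, 32, 34, 37]


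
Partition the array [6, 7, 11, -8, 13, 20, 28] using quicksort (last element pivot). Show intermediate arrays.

Partition 1: pivot=28 at index 6 -> [6, 7, 11, -8, 13, 20, 28]
Partition 2: pivot=20 at index 5 -> [6, 7, 11, -8, 13, 20, 28]
Partition 3: pivot=13 at index 4 -> [6, 7, 11, -8, 13, 20, 28]
Partition 4: pivot=-8 at index 0 -> [-8, 7, 11, 6, 13, 20, 28]
Partition 5: pivot=6 at index 1 -> [-8, 6, 11, 7, 13, 20, 28]
Partition 6: pivot=7 at index 2 -> [-8, 6, 7, 11, 13, 20, 28]


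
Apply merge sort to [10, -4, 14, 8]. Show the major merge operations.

Divide and conquer:
  Merge [10] + [-4] -> [-4, 10]
  Merge [14] + [8] -> [8, 14]
  Merge [-4, 10] + [8, 14] -> [-4, 8, 10, 14]


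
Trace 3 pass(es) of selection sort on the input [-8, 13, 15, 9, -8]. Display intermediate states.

Pass 1: Select minimum -8 at index 0, swap -> [-8, 13, 15, 9, -8]
Pass 2: Select minimum -8 at index 4, swap -> [-8, -8, 15, 9, 13]
Pass 3: Select minimum 9 at index 3, swap -> [-8, -8, 9, 15, 13]


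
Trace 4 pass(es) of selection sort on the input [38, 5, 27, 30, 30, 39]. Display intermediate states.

Pass 1: Select minimum 5 at index 1, swap -> [5, 38, 27, 30, 30, 39]
Pass 2: Select minimum 27 at index 2, swap -> [5, 27, 38, 30, 30, 39]
Pass 3: Select minimum 30 at index 3, swap -> [5, 27, 30, 38, 30, 39]
Pass 4: Select minimum 30 at index 4, swap -> [5, 27, 30, 30, 38, 39]


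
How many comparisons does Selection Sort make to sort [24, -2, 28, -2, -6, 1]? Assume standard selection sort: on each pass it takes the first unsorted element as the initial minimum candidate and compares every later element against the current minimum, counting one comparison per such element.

Pass 1: scan indices 1..5 for the minimum = 5 comparison(s); min is -6, place at index 0 -> [-6, -2, 28, -2, 24, 1]
Pass 2: scan indices 2..5 for the minimum = 4 comparison(s); min is -2, place at index 1 -> [-6, -2, 28, -2, 24, 1]
Pass 3: scan indices 3..5 for the minimum = 3 comparison(s); min is -2, place at index 2 -> [-6, -2, -2, 28, 24, 1]
Pass 4: scan indices 4..5 for the minimum = 2 comparison(s); min is 1, place at index 3 -> [-6, -2, -2, 1, 24, 28]
Pass 5: scan indices 5..5 for the minimum = 1 comparison(s); min is 24, place at index 4 -> [-6, -2, -2, 1, 24, 28]
Selection sort always scans the whole unsorted suffix, so the count is (n-1) + (n-2) + ... + 1 = n(n-1)/2 = 6*5/2 = 15 regardless of the input order.
Total comparisons: 5 + 4 + 3 + 2 + 1 = 15


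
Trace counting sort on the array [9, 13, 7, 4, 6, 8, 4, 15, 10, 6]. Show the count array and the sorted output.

Count array: [0, 0, 0, 0, 2, 0, 2, 1, 1, 1, 1, 0, 0, 1, 0, 1]
(count[i] = number of elements equal to i)
Cumulative count: [0, 0, 0, 0, 2, 2, 4, 5, 6, 7, 8, 8, 8, 9, 9, 10]
Sorted: [4, 4, 6, 6, 7, 8, 9, 10, 13, 15]


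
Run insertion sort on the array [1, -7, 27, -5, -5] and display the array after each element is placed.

First element 1 is already 'sorted'
Insert -7: shifted 1 elements -> [-7, 1, 27, -5, -5]
Insert 27: shifted 0 elements -> [-7, 1, 27, -5, -5]
Insert -5: shifted 2 elements -> [-7, -5, 1, 27, -5]
Insert -5: shifted 2 elements -> [-7, -5, -5, 1, 27]


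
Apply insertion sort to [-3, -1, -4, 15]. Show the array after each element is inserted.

First element -3 is already 'sorted'
Insert -1: shifted 0 elements -> [-3, -1, -4, 15]
Insert -4: shifted 2 elements -> [-4, -3, -1, 15]
Insert 15: shifted 0 elements -> [-4, -3, -1, 15]


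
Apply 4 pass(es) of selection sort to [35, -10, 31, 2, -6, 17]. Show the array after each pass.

Pass 1: Select minimum -10 at index 1, swap -> [-10, 35, 31, 2, -6, 17]
Pass 2: Select minimum -6 at index 4, swap -> [-10, -6, 31, 2, 35, 17]
Pass 3: Select minimum 2 at index 3, swap -> [-10, -6, 2, 31, 35, 17]
Pass 4: Select minimum 17 at index 5, swap -> [-10, -6, 2, 17, 35, 31]


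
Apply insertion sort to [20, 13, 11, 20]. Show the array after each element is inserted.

First element 20 is already 'sorted'
Insert 13: shifted 1 elements -> [13, 20, 11, 20]
Insert 11: shifted 2 elements -> [11, 13, 20, 20]
Insert 20: shifted 0 elements -> [11, 13, 20, 20]


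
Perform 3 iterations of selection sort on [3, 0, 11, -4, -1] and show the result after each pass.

Pass 1: Select minimum -4 at index 3, swap -> [-4, 0, 11, 3, -1]
Pass 2: Select minimum -1 at index 4, swap -> [-4, -1, 11, 3, 0]
Pass 3: Select minimum 0 at index 4, swap -> [-4, -1, 0, 3, 11]


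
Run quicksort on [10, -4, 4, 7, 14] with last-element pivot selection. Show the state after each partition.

Partition 1: pivot=14 at index 4 -> [10, -4, 4, 7, 14]
Partition 2: pivot=7 at index 2 -> [-4, 4, 7, 10, 14]
Partition 3: pivot=4 at index 1 -> [-4, 4, 7, 10, 14]


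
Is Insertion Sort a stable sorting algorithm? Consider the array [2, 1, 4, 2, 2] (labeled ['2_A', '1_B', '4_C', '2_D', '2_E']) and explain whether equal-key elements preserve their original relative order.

Trace Insertion Sort on the labeled array (the key is the number; the letter only tracks identity):
  Insert 1_B at index 0: [1_B, 2_A, 4_C, 2_D, 2_E]
  Insert 4_C at index 2: [1_B, 2_A, 4_C, 2_D, 2_E]
  Insert 2_D at index 2: [1_B, 2_A, 2_D, 4_C, 2_E]
  Insert 2_E at index 3: [1_B, 2_A, 2_D, 2_E, 4_C]
Final order: [1_B, 2_A, 2_D, 2_E, 4_C]
Equal keys:
  value 2: originally 2_A, 2_D, 2_E; after sorting 2_A, 2_D, 2_E -> order preserved
All equal keys kept their original relative order. Insertion Sort is stable: elements are shifted only while they are strictly greater than the key, so a key is inserted after any equal elements already placed.
Answer: Stable


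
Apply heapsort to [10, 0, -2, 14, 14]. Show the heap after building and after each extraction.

Build heap: [14, 14, -2, 0, 10]
Extract 14: [14, 10, -2, 0, 14]
Extract 14: [10, 0, -2, 14, 14]
Extract 10: [0, -2, 10, 14, 14]
Extract 0: [-2, 0, 10, 14, 14]


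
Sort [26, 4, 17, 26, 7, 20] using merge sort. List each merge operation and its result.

Divide and conquer:
  Merge [4] + [17] -> [4, 17]
  Merge [26] + [4, 17] -> [4, 17, 26]
  Merge [7] + [20] -> [7, 20]
  Merge [26] + [7, 20] -> [7, 20, 26]
  Merge [4, 17, 26] + [7, 20, 26] -> [4, 7, 17, 20, 26, 26]


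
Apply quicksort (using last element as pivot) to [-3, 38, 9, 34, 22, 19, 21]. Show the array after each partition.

Partition 1: pivot=21 at index 3 -> [-3, 9, 19, 21, 22, 38, 34]
Partition 2: pivot=19 at index 2 -> [-3, 9, 19, 21, 22, 38, 34]
Partition 3: pivot=9 at index 1 -> [-3, 9, 19, 21, 22, 38, 34]
Partition 4: pivot=34 at index 5 -> [-3, 9, 19, 21, 22, 34, 38]


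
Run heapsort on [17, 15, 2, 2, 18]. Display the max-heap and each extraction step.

Build heap: [18, 17, 2, 2, 15]
Extract 18: [17, 15, 2, 2, 18]
Extract 17: [15, 2, 2, 17, 18]
Extract 15: [2, 2, 15, 17, 18]
Extract 2: [2, 2, 15, 17, 18]


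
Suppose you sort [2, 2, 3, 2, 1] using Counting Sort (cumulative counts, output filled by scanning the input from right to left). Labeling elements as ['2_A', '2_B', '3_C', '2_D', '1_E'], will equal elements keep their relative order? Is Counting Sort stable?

Trace Counting Sort on the labeled array (the key is the number; the letter only tracks identity):
  Counts for values 0..3: [0, 1, 3, 1]
  Cumulative counts: [0, 1, 4, 5]
  Scan right to left: place 1_E at output index 0
  Scan right to left: place 2_D at output index 3
  Scan right to left: place 3_C at output index 4
  Scan right to left: place 2_B at output index 2
  Scan right to left: place 2_A at output index 1
  Output: [1_E, 2_A, 2_B, 2_D, 3_C]
Equal keys:
  value 2: originally 2_A, 2_B, 2_D; after sorting 2_A, 2_B, 2_D -> order preserved
All equal keys kept their original relative order. Counting Sort is stable: scanning the input right to left with decreasing cumulative counts places later duplicates at later output positions.
Answer: Stable


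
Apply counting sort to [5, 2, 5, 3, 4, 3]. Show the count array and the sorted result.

Count array: [0, 0, 1, 2, 1, 2]
(count[i] = number of elements equal to i)
Cumulative count: [0, 0, 1, 3, 4, 6]
Sorted: [2, 3, 3, 4, 5, 5]


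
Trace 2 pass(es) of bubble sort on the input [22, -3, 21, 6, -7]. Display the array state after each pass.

After pass 1: [-3, 21, 6, -7, 22] (4 swaps)
After pass 2: [-3, 6, -7, 21, 22] (2 swaps)
Total swaps: 6


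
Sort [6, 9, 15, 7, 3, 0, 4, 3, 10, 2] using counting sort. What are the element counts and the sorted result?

Count array: [1, 0, 1, 2, 1, 0, 1, 1, 0, 1, 1, 0, 0, 0, 0, 1]
(count[i] = number of elements equal to i)
Cumulative count: [1, 1, 2, 4, 5, 5, 6, 7, 7, 8, 9, 9, 9, 9, 9, 10]
Sorted: [0, 2, 3, 3, 4, 6, 7, 9, 10, 15]


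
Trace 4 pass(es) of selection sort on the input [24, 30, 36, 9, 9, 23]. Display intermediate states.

Pass 1: Select minimum 9 at index 3, swap -> [9, 30, 36, 24, 9, 23]
Pass 2: Select minimum 9 at index 4, swap -> [9, 9, 36, 24, 30, 23]
Pass 3: Select minimum 23 at index 5, swap -> [9, 9, 23, 24, 30, 36]
Pass 4: Select minimum 24 at index 3, swap -> [9, 9, 23, 24, 30, 36]


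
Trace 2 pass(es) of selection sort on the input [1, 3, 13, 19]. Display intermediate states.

Pass 1: Select minimum 1 at index 0, swap -> [1, 3, 13, 19]
Pass 2: Select minimum 3 at index 1, swap -> [1, 3, 13, 19]


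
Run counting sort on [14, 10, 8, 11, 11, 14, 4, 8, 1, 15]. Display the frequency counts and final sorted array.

Count array: [0, 1, 0, 0, 1, 0, 0, 0, 2, 0, 1, 2, 0, 0, 2, 1]
(count[i] = number of elements equal to i)
Cumulative count: [0, 1, 1, 1, 2, 2, 2, 2, 4, 4, 5, 7, 7, 7, 9, 10]
Sorted: [1, 4, 8, 8, 10, 11, 11, 14, 14, 15]


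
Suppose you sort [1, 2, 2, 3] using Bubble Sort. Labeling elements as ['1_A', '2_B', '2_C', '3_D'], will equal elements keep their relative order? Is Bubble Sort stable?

Trace Bubble Sort on the labeled array (the key is the number; the letter only tracks identity):
  After pass 1: [1_A, 2_B, 2_C, 3_D] (no swaps, done)
Final order: [1_A, 2_B, 2_C, 3_D]
Equal keys:
  value 2: originally 2_B, 2_C; after sorting 2_B, 2_C -> order preserved
All equal keys kept their original relative order. Bubble Sort is stable: it only swaps adjacent elements when the left one is strictly greater, so equal keys never move past each other.
Answer: Stable


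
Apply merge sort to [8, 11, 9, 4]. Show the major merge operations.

Divide and conquer:
  Merge [8] + [11] -> [8, 11]
  Merge [9] + [4] -> [4, 9]
  Merge [8, 11] + [4, 9] -> [4, 8, 9, 11]


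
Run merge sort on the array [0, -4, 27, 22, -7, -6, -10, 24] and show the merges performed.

Divide and conquer:
  Merge [0] + [-4] -> [-4, 0]
  Merge [27] + [22] -> [22, 27]
  Merge [-4, 0] + [22, 27] -> [-4, 0, 22, 27]
  Merge [-7] + [-6] -> [-7, -6]
  Merge [-10] + [24] -> [-10, 24]
  Merge [-7, -6] + [-10, 24] -> [-10, -7, -6, 24]
  Merge [-4, 0, 22, 27] + [-10, -7, -6, 24] -> [-10, -7, -6, -4, 0, 22, 24, 27]


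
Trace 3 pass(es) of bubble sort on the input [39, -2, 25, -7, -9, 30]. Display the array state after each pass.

After pass 1: [-2, 25, -7, -9, 30, 39] (5 swaps)
After pass 2: [-2, -7, -9, 25, 30, 39] (2 swaps)
After pass 3: [-7, -9, -2, 25, 30, 39] (2 swaps)
Total swaps: 9


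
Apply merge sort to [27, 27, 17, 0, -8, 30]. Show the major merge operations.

Divide and conquer:
  Merge [27] + [17] -> [17, 27]
  Merge [27] + [17, 27] -> [17, 27, 27]
  Merge [-8] + [30] -> [-8, 30]
  Merge [0] + [-8, 30] -> [-8, 0, 30]
  Merge [17, 27, 27] + [-8, 0, 30] -> [-8, 0, 17, 27, 27, 30]


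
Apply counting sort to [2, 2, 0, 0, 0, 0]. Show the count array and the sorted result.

Count array: [4, 0, 2]
(count[i] = number of elements equal to i)
Cumulative count: [4, 4, 6]
Sorted: [0, 0, 0, 0, 2, 2]


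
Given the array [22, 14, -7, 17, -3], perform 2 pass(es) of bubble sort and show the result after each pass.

After pass 1: [14, -7, 17, -3, 22] (4 swaps)
After pass 2: [-7, 14, -3, 17, 22] (2 swaps)
Total swaps: 6


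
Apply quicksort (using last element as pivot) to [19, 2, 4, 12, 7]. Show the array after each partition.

Partition 1: pivot=7 at index 2 -> [2, 4, 7, 12, 19]
Partition 2: pivot=4 at index 1 -> [2, 4, 7, 12, 19]
Partition 3: pivot=19 at index 4 -> [2, 4, 7, 12, 19]


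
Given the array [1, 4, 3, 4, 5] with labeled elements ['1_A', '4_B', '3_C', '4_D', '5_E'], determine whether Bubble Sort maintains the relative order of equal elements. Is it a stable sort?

Trace Bubble Sort on the labeled array (the key is the number; the letter only tracks identity):
  After pass 1: [1_A, 3_C, 4_B, 4_D, 5_E]
  After pass 2: [1_A, 3_C, 4_B, 4_D, 5_E] (no swaps, done)
Final order: [1_A, 3_C, 4_B, 4_D, 5_E]
Equal keys:
  value 4: originally 4_B, 4_D; after sorting 4_B, 4_D -> order preserved
All equal keys kept their original relative order. Bubble Sort is stable: it only swaps adjacent elements when the left one is strictly greater, so equal keys never move past each other.
Answer: Stable


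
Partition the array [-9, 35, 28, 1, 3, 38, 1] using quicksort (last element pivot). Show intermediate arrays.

Partition 1: pivot=1 at index 2 -> [-9, 1, 1, 35, 3, 38, 28]
Partition 2: pivot=1 at index 1 -> [-9, 1, 1, 35, 3, 38, 28]
Partition 3: pivot=28 at index 4 -> [-9, 1, 1, 3, 28, 38, 35]
Partition 4: pivot=35 at index 5 -> [-9, 1, 1, 3, 28, 35, 38]


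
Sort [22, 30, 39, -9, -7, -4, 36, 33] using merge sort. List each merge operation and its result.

Divide and conquer:
  Merge [22] + [30] -> [22, 30]
  Merge [39] + [-9] -> [-9, 39]
  Merge [22, 30] + [-9, 39] -> [-9, 22, 30, 39]
  Merge [-7] + [-4] -> [-7, -4]
  Merge [36] + [33] -> [33, 36]
  Merge [-7, -4] + [33, 36] -> [-7, -4, 33, 36]
  Merge [-9, 22, 30, 39] + [-7, -4, 33, 36] -> [-9, -7, -4, 22, 30, 33, 36, 39]


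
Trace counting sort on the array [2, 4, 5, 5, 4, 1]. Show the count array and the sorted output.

Count array: [0, 1, 1, 0, 2, 2]
(count[i] = number of elements equal to i)
Cumulative count: [0, 1, 2, 2, 4, 6]
Sorted: [1, 2, 4, 4, 5, 5]


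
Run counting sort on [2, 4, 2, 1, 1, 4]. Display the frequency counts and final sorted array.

Count array: [0, 2, 2, 0, 2]
(count[i] = number of elements equal to i)
Cumulative count: [0, 2, 4, 4, 6]
Sorted: [1, 1, 2, 2, 4, 4]


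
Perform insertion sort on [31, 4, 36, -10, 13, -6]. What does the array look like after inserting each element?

First element 31 is already 'sorted'
Insert 4: shifted 1 elements -> [4, 31, 36, -10, 13, -6]
Insert 36: shifted 0 elements -> [4, 31, 36, -10, 13, -6]
Insert -10: shifted 3 elements -> [-10, 4, 31, 36, 13, -6]
Insert 13: shifted 2 elements -> [-10, 4, 13, 31, 36, -6]
Insert -6: shifted 4 elements -> [-10, -6, 4, 13, 31, 36]


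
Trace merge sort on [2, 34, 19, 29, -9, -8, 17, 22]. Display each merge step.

Divide and conquer:
  Merge [2] + [34] -> [2, 34]
  Merge [19] + [29] -> [19, 29]
  Merge [2, 34] + [19, 29] -> [2, 19, 29, 34]
  Merge [-9] + [-8] -> [-9, -8]
  Merge [17] + [22] -> [17, 22]
  Merge [-9, -8] + [17, 22] -> [-9, -8, 17, 22]
  Merge [2, 19, 29, 34] + [-9, -8, 17, 22] -> [-9, -8, 2, 17, 19, 22, 29, 34]


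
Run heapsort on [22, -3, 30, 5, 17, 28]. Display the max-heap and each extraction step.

Build heap: [30, 17, 28, 5, -3, 22]
Extract 30: [28, 17, 22, 5, -3, 30]
Extract 28: [22, 17, -3, 5, 28, 30]
Extract 22: [17, 5, -3, 22, 28, 30]
Extract 17: [5, -3, 17, 22, 28, 30]
Extract 5: [-3, 5, 17, 22, 28, 30]


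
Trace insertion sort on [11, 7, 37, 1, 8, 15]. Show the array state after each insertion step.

First element 11 is already 'sorted'
Insert 7: shifted 1 elements -> [7, 11, 37, 1, 8, 15]
Insert 37: shifted 0 elements -> [7, 11, 37, 1, 8, 15]
Insert 1: shifted 3 elements -> [1, 7, 11, 37, 8, 15]
Insert 8: shifted 2 elements -> [1, 7, 8, 11, 37, 15]
Insert 15: shifted 1 elements -> [1, 7, 8, 11, 15, 37]


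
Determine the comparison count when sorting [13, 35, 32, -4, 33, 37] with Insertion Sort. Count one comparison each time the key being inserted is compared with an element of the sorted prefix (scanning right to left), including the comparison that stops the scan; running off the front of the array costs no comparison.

Insert 35: 13 <= 35 (stop) = 1 comparison(s) -> [13, 35, 32, -4, 33, 37]
Insert 32: 35 > 32 (shift), 13 <= 32 (stop) = 2 comparison(s) -> [13, 32, 35, -4, 33, 37]
Insert -4: 35 > -4 (shift), 32 > -4 (shift), 13 > -4 (shift), reached front = 3 comparison(s) -> [-4, 13, 32, 35, 33, 37]
Insert 33: 35 > 33 (shift), 32 <= 33 (stop) = 2 comparison(s) -> [-4, 13, 32, 33, 35, 37]
Insert 37: 35 <= 37 (stop) = 1 comparison(s) -> [-4, 13, 32, 33, 35, 37]
Total comparisons: 1 + 2 + 3 + 2 + 1 = 9


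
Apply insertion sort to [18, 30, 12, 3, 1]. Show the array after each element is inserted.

First element 18 is already 'sorted'
Insert 30: shifted 0 elements -> [18, 30, 12, 3, 1]
Insert 12: shifted 2 elements -> [12, 18, 30, 3, 1]
Insert 3: shifted 3 elements -> [3, 12, 18, 30, 1]
Insert 1: shifted 4 elements -> [1, 3, 12, 18, 30]


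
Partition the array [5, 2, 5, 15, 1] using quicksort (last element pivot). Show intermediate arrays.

Partition 1: pivot=1 at index 0 -> [1, 2, 5, 15, 5]
Partition 2: pivot=5 at index 3 -> [1, 2, 5, 5, 15]
Partition 3: pivot=5 at index 2 -> [1, 2, 5, 5, 15]


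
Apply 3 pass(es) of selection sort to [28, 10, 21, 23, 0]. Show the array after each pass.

Pass 1: Select minimum 0 at index 4, swap -> [0, 10, 21, 23, 28]
Pass 2: Select minimum 10 at index 1, swap -> [0, 10, 21, 23, 28]
Pass 3: Select minimum 21 at index 2, swap -> [0, 10, 21, 23, 28]


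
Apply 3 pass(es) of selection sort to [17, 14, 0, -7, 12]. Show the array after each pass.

Pass 1: Select minimum -7 at index 3, swap -> [-7, 14, 0, 17, 12]
Pass 2: Select minimum 0 at index 2, swap -> [-7, 0, 14, 17, 12]
Pass 3: Select minimum 12 at index 4, swap -> [-7, 0, 12, 17, 14]


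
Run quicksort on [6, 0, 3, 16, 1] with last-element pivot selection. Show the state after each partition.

Partition 1: pivot=1 at index 1 -> [0, 1, 3, 16, 6]
Partition 2: pivot=6 at index 3 -> [0, 1, 3, 6, 16]


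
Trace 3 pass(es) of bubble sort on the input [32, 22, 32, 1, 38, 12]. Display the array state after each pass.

After pass 1: [22, 32, 1, 32, 12, 38] (3 swaps)
After pass 2: [22, 1, 32, 12, 32, 38] (2 swaps)
After pass 3: [1, 22, 12, 32, 32, 38] (2 swaps)
Total swaps: 7


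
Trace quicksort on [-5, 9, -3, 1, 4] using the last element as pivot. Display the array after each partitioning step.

Partition 1: pivot=4 at index 3 -> [-5, -3, 1, 4, 9]
Partition 2: pivot=1 at index 2 -> [-5, -3, 1, 4, 9]
Partition 3: pivot=-3 at index 1 -> [-5, -3, 1, 4, 9]


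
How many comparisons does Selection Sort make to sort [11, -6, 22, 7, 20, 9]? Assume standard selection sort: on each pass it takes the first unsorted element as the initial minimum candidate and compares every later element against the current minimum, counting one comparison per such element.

Pass 1: scan indices 1..5 for the minimum = 5 comparison(s); min is -6, place at index 0 -> [-6, 11, 22, 7, 20, 9]
Pass 2: scan indices 2..5 for the minimum = 4 comparison(s); min is 7, place at index 1 -> [-6, 7, 22, 11, 20, 9]
Pass 3: scan indices 3..5 for the minimum = 3 comparison(s); min is 9, place at index 2 -> [-6, 7, 9, 11, 20, 22]
Pass 4: scan indices 4..5 for the minimum = 2 comparison(s); min is 11, place at index 3 -> [-6, 7, 9, 11, 20, 22]
Pass 5: scan indices 5..5 for the minimum = 1 comparison(s); min is 20, place at index 4 -> [-6, 7, 9, 11, 20, 22]
Selection sort always scans the whole unsorted suffix, so the count is (n-1) + (n-2) + ... + 1 = n(n-1)/2 = 6*5/2 = 15 regardless of the input order.
Total comparisons: 5 + 4 + 3 + 2 + 1 = 15


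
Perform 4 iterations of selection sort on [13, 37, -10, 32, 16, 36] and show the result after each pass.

Pass 1: Select minimum -10 at index 2, swap -> [-10, 37, 13, 32, 16, 36]
Pass 2: Select minimum 13 at index 2, swap -> [-10, 13, 37, 32, 16, 36]
Pass 3: Select minimum 16 at index 4, swap -> [-10, 13, 16, 32, 37, 36]
Pass 4: Select minimum 32 at index 3, swap -> [-10, 13, 16, 32, 37, 36]


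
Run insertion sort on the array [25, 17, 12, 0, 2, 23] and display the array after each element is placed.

First element 25 is already 'sorted'
Insert 17: shifted 1 elements -> [17, 25, 12, 0, 2, 23]
Insert 12: shifted 2 elements -> [12, 17, 25, 0, 2, 23]
Insert 0: shifted 3 elements -> [0, 12, 17, 25, 2, 23]
Insert 2: shifted 3 elements -> [0, 2, 12, 17, 25, 23]
Insert 23: shifted 1 elements -> [0, 2, 12, 17, 23, 25]
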